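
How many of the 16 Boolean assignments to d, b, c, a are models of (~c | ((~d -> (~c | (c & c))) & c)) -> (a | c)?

Initial set: {((~c | ((~d -> (~c | (c & c))) & c)) -> (a | c))}.
((~c | ((~d -> (~c | (c & c))) & c)) -> (a | c)): β-rule — branch into ~(~c | ((~d -> (~c | (c & c))) & c))  //  (a | c).
  branch 1 (add ~(~c | ((~d -> (~c | (c & c))) & c))):
    ~(~c | ((~d -> (~c | (c & c))) & c)): α-rule — add ~~c, ~((~d -> (~c | (c & c))) & c).
    ~((~d -> (~c | (c & c))) & c): β-rule — branch into ~(~d -> (~c | (c & c)))  //  ~c.
      branch 1.1 (add ~(~d -> (~c | (c & c)))):
        ~(~d -> (~c | (c & c))): α-rule — add ~d, ~(~c | (c & c)).
        ~(~c | (c & c)): α-rule — add ~~c, ~(c & c).
        ~(c & c): β-rule — branch into ~c  //  ~c.
          branch 1.1.1 (add ~c):
            × closes — contains both c and ~c.
          branch 1.1.2 (add ~c):
            × closes — contains both c and ~c.
      branch 1.2 (add ~c):
        × closes — contains both c and ~c.
  branch 2 (add (a | c)):
    (a | c): β-rule — branch into a  //  c.
      branch 2.1 (add a):
        ○ open, literals {a=1}.
      branch 2.2 (add c):
        ○ open, literals {c=1}.
3 branches closed, 2 open.
Each open branch fixes some atoms; the unmentioned ones are free. Counting distinct full assignments: branch {a=1} (d, b, c) contributes 8 new; branch {c=1} (d, b, a) contributes 4 new. Total: 12.

12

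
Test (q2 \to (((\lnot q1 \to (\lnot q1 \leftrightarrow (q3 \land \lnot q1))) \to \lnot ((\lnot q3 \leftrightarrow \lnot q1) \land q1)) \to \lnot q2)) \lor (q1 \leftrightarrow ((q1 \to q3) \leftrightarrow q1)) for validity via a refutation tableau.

Assume the negation and expand:
Initial set: {\lnot ((q2 \to (((\lnot q1 \to (\lnot q1 \leftrightarrow (q3 \land \lnot q1))) \to \lnot ((\lnot q3 \leftrightarrow \lnot q1) \land q1)) \to \lnot q2)) \lor (q1 \leftrightarrow ((q1 \to q3) \leftrightarrow q1)))}.
\lnot ((q2 \to (((\lnot q1 \to (\lnot q1 \leftrightarrow (q3 \land \lnot q1))) \to \lnot ((\lnot q3 \leftrightarrow \lnot q1) \land q1)) \to \lnot q2)) \lor (q1 \leftrightarrow ((q1 \to q3) \leftrightarrow q1))): α-rule — add \lnot (q2 \to (((\lnot q1 \to (\lnot q1 \leftrightarrow (q3 \land \lnot q1))) \to \lnot ((\lnot q3 \leftrightarrow \lnot q1) \land q1)) \to \lnot q2)), \lnot (q1 \leftrightarrow ((q1 \to q3) \leftrightarrow q1)).
\lnot (q2 \to (((\lnot q1 \to (\lnot q1 \leftrightarrow (q3 \land \lnot q1))) \to \lnot ((\lnot q3 \leftrightarrow \lnot q1) \land q1)) \to \lnot q2)): α-rule — add q2, \lnot (((\lnot q1 \to (\lnot q1 \leftrightarrow (q3 \land \lnot q1))) \to \lnot ((\lnot q3 \leftrightarrow \lnot q1) \land q1)) \to \lnot q2).
\lnot (((\lnot q1 \to (\lnot q1 \leftrightarrow (q3 \land \lnot q1))) \to \lnot ((\lnot q3 \leftrightarrow \lnot q1) \land q1)) \to \lnot q2): α-rule — add ((\lnot q1 \to (\lnot q1 \leftrightarrow (q3 \land \lnot q1))) \to \lnot ((\lnot q3 \leftrightarrow \lnot q1) \land q1)), \lnot \lnot q2.
\lnot (q1 \leftrightarrow ((q1 \to q3) \leftrightarrow q1)): β-rule — branch into q1, \lnot ((q1 \to q3) \leftrightarrow q1)  //  \lnot q1, ((q1 \to q3) \leftrightarrow q1).
  branch 1 (add q1, \lnot ((q1 \to q3) \leftrightarrow q1)):
    ((\lnot q1 \to (\lnot q1 \leftrightarrow (q3 \land \lnot q1))) \to \lnot ((\lnot q3 \leftrightarrow \lnot q1) \land q1)): β-rule — branch into \lnot (\lnot q1 \to (\lnot q1 \leftrightarrow (q3 \land \lnot q1)))  //  \lnot ((\lnot q3 \leftrightarrow \lnot q1) \land q1).
      branch 1.1 (add \lnot (\lnot q1 \to (\lnot q1 \leftrightarrow (q3 \land \lnot q1)))):
        \lnot (\lnot q1 \to (\lnot q1 \leftrightarrow (q3 \land \lnot q1))): α-rule — add \lnot q1, \lnot (\lnot q1 \leftrightarrow (q3 \land \lnot q1)).
        × closes — contains both q1 and \lnot q1.
      branch 1.2 (add \lnot ((\lnot q3 \leftrightarrow \lnot q1) \land q1)):
        \lnot ((q1 \to q3) \leftrightarrow q1): β-rule — branch into (q1 \to q3), \lnot q1  //  \lnot (q1 \to q3), q1.
          branch 1.2.1 (add (q1 \to q3), \lnot q1):
            × closes — contains both q1 and \lnot q1.
          branch 1.2.2 (add \lnot (q1 \to q3), q1):
            \lnot (q1 \to q3): α-rule — add q1, \lnot q3.
            \lnot ((\lnot q3 \leftrightarrow \lnot q1) \land q1): β-rule — branch into \lnot (\lnot q3 \leftrightarrow \lnot q1)  //  \lnot q1.
              branch 1.2.2.1 (add \lnot (\lnot q3 \leftrightarrow \lnot q1)):
                \lnot (\lnot q3 \leftrightarrow \lnot q1): β-rule — branch into \lnot q3, \lnot \lnot q1  //  \lnot \lnot q3, \lnot q1.
                  branch 1.2.2.1.1 (add \lnot q3, \lnot \lnot q1):
                    ○ open, literals {q1=1, q2=1, q3=0}.
                  branch 1.2.2.1.2 (add \lnot \lnot q3, \lnot q1):
                    × closes — contains both q3 and \lnot q3.
              branch 1.2.2.2 (add \lnot q1):
                × closes — contains both q1 and \lnot q1.
  branch 2 (add \lnot q1, ((q1 \to q3) \leftrightarrow q1)):
    ((\lnot q1 \to (\lnot q1 \leftrightarrow (q3 \land \lnot q1))) \to \lnot ((\lnot q3 \leftrightarrow \lnot q1) \land q1)): β-rule — branch into \lnot (\lnot q1 \to (\lnot q1 \leftrightarrow (q3 \land \lnot q1)))  //  \lnot ((\lnot q3 \leftrightarrow \lnot q1) \land q1).
      branch 2.1 (add \lnot (\lnot q1 \to (\lnot q1 \leftrightarrow (q3 \land \lnot q1)))):
        \lnot (\lnot q1 \to (\lnot q1 \leftrightarrow (q3 \land \lnot q1))): α-rule — add \lnot q1, \lnot (\lnot q1 \leftrightarrow (q3 \land \lnot q1)).
        ((q1 \to q3) \leftrightarrow q1): β-rule — branch into (q1 \to q3), q1  //  \lnot (q1 \to q3), \lnot q1.
          branch 2.1.1 (add (q1 \to q3), q1):
            × closes — contains both q1 and \lnot q1.
          branch 2.1.2 (add \lnot (q1 \to q3), \lnot q1):
            \lnot (q1 \to q3): α-rule — add q1, \lnot q3.
            × closes — contains both q1 and \lnot q1.
      branch 2.2 (add \lnot ((\lnot q3 \leftrightarrow \lnot q1) \land q1)):
        ((q1 \to q3) \leftrightarrow q1): β-rule — branch into (q1 \to q3), q1  //  \lnot (q1 \to q3), \lnot q1.
          branch 2.2.1 (add (q1 \to q3), q1):
            × closes — contains both q1 and \lnot q1.
          branch 2.2.2 (add \lnot (q1 \to q3), \lnot q1):
            \lnot (q1 \to q3): α-rule — add q1, \lnot q3.
            × closes — contains both q1 and \lnot q1.
8 branches closed, 1 open.
An open branch gives a countermodel: q1=1, q2=1, q3=0 (unmentioned atoms arbitrary); under it the original formula is false.

Not valid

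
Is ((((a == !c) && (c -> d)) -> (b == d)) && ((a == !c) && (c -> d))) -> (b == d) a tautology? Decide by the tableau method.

Valid

Assume the negation and expand:
Initial set: {!(((((a == !c) && (c -> d)) -> (b == d)) && ((a == !c) && (c -> d))) -> (b == d))}.
!(((((a == !c) && (c -> d)) -> (b == d)) && ((a == !c) && (c -> d))) -> (b == d)): α-rule — add ((((a == !c) && (c -> d)) -> (b == d)) && ((a == !c) && (c -> d))), !(b == d).
((((a == !c) && (c -> d)) -> (b == d)) && ((a == !c) && (c -> d))): α-rule — add (((a == !c) && (c -> d)) -> (b == d)), ((a == !c) && (c -> d)).
((a == !c) && (c -> d)): α-rule — add (a == !c), (c -> d).
!(b == d): β-rule — branch into b, !d  //  !b, d.
  branch 1 (add b, !d):
    (((a == !c) && (c -> d)) -> (b == d)): β-rule — branch into !((a == !c) && (c -> d))  //  (b == d).
      branch 1.1 (add !((a == !c) && (c -> d))):
        (a == !c): β-rule — branch into a, !c  //  !a, !!c.
          branch 1.1.1 (add a, !c):
            (c -> d): β-rule — branch into !c  //  d.
              branch 1.1.1.1 (add !c):
                !((a == !c) && (c -> d)): β-rule — branch into !(a == !c)  //  !(c -> d).
                  branch 1.1.1.1.1 (add !(a == !c)):
                    !(a == !c): β-rule — branch into a, !!c  //  !a, !c.
                      branch 1.1.1.1.1.1 (add a, !!c):
                        × closes — contains both c and !c.
                      branch 1.1.1.1.1.2 (add !a, !c):
                        × closes — contains both a and !a.
                  branch 1.1.1.1.2 (add !(c -> d)):
                    !(c -> d): α-rule — add c, !d.
                    × closes — contains both c and !c.
              branch 1.1.1.2 (add d):
                × closes — contains both d and !d.
          branch 1.1.2 (add !a, !!c):
            (c -> d): β-rule — branch into !c  //  d.
              branch 1.1.2.1 (add !c):
                × closes — contains both c and !c.
              branch 1.1.2.2 (add d):
                × closes — contains both d and !d.
      branch 1.2 (add (b == d)):
        (a == !c): β-rule — branch into a, !c  //  !a, !!c.
          branch 1.2.1 (add a, !c):
            (c -> d): β-rule — branch into !c  //  d.
              branch 1.2.1.1 (add !c):
                (b == d): β-rule — branch into b, d  //  !b, !d.
                  branch 1.2.1.1.1 (add b, d):
                    × closes — contains both d and !d.
                  branch 1.2.1.1.2 (add !b, !d):
                    × closes — contains both b and !b.
              branch 1.2.1.2 (add d):
                × closes — contains both d and !d.
          branch 1.2.2 (add !a, !!c):
            (c -> d): β-rule — branch into !c  //  d.
              branch 1.2.2.1 (add !c):
                × closes — contains both c and !c.
              branch 1.2.2.2 (add d):
                × closes — contains both d and !d.
  branch 2 (add !b, d):
    (((a == !c) && (c -> d)) -> (b == d)): β-rule — branch into !((a == !c) && (c -> d))  //  (b == d).
      branch 2.1 (add !((a == !c) && (c -> d))):
        (a == !c): β-rule — branch into a, !c  //  !a, !!c.
          branch 2.1.1 (add a, !c):
            (c -> d): β-rule — branch into !c  //  d.
              branch 2.1.1.1 (add !c):
                !((a == !c) && (c -> d)): β-rule — branch into !(a == !c)  //  !(c -> d).
                  branch 2.1.1.1.1 (add !(a == !c)):
                    !(a == !c): β-rule — branch into a, !!c  //  !a, !c.
                      branch 2.1.1.1.1.1 (add a, !!c):
                        × closes — contains both c and !c.
                      branch 2.1.1.1.1.2 (add !a, !c):
                        × closes — contains both a and !a.
                  branch 2.1.1.1.2 (add !(c -> d)):
                    !(c -> d): α-rule — add c, !d.
                    × closes — contains both c and !c.
              branch 2.1.1.2 (add d):
                !((a == !c) && (c -> d)): β-rule — branch into !(a == !c)  //  !(c -> d).
                  branch 2.1.1.2.1 (add !(a == !c)):
                    !(a == !c): β-rule — branch into a, !!c  //  !a, !c.
                      branch 2.1.1.2.1.1 (add a, !!c):
                        × closes — contains both c and !c.
                      branch 2.1.1.2.1.2 (add !a, !c):
                        × closes — contains both a and !a.
                  branch 2.1.1.2.2 (add !(c -> d)):
                    !(c -> d): α-rule — add c, !d.
                    × closes — contains both c and !c.
          branch 2.1.2 (add !a, !!c):
            (c -> d): β-rule — branch into !c  //  d.
              branch 2.1.2.1 (add !c):
                × closes — contains both c and !c.
              branch 2.1.2.2 (add d):
                !((a == !c) && (c -> d)): β-rule — branch into !(a == !c)  //  !(c -> d).
                  branch 2.1.2.2.1 (add !(a == !c)):
                    !(a == !c): β-rule — branch into a, !!c  //  !a, !c.
                      branch 2.1.2.2.1.1 (add a, !!c):
                        × closes — contains both a and !a.
                      branch 2.1.2.2.1.2 (add !a, !c):
                        × closes — contains both c and !c.
                  branch 2.1.2.2.2 (add !(c -> d)):
                    !(c -> d): α-rule — add c, !d.
                    × closes — contains both d and !d.
      branch 2.2 (add (b == d)):
        (a == !c): β-rule — branch into a, !c  //  !a, !!c.
          branch 2.2.1 (add a, !c):
            (c -> d): β-rule — branch into !c  //  d.
              branch 2.2.1.1 (add !c):
                (b == d): β-rule — branch into b, d  //  !b, !d.
                  branch 2.2.1.1.1 (add b, d):
                    × closes — contains both b and !b.
                  branch 2.2.1.1.2 (add !b, !d):
                    × closes — contains both d and !d.
              branch 2.2.1.2 (add d):
                (b == d): β-rule — branch into b, d  //  !b, !d.
                  branch 2.2.1.2.1 (add b, d):
                    × closes — contains both b and !b.
                  branch 2.2.1.2.2 (add !b, !d):
                    × closes — contains both d and !d.
          branch 2.2.2 (add !a, !!c):
            (c -> d): β-rule — branch into !c  //  d.
              branch 2.2.2.1 (add !c):
                × closes — contains both c and !c.
              branch 2.2.2.2 (add d):
                (b == d): β-rule — branch into b, d  //  !b, !d.
                  branch 2.2.2.2.1 (add b, d):
                    × closes — contains both b and !b.
                  branch 2.2.2.2.2 (add !b, !d):
                    × closes — contains both d and !d.
All 28 branches close.
Every branch closed, so the negation is unsatisfiable and the formula is valid.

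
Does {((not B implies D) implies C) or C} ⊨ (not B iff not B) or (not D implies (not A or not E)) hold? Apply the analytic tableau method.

Initial set: {(((not B implies D) implies C) or C); not ((not B iff not B) or (not D implies (not A or not E)))}.
not ((not B iff not B) or (not D implies (not A or not E))): α-rule — add not (not B iff not B), not (not D implies (not A or not E)).
not (not D implies (not A or not E)): α-rule — add not D, not (not A or not E).
not (not A or not E): α-rule — add not not A, not not E.
(((not B implies D) implies C) or C): β-rule — branch into ((not B implies D) implies C)  //  C.
  branch 1 (add ((not B implies D) implies C)):
    not (not B iff not B): β-rule — branch into not B, not not B  //  not not B, not B.
      branch 1.1 (add not B, not not B):
        × closes — contains both B and not B.
      branch 1.2 (add not not B, not B):
        × closes — contains both B and not B.
  branch 2 (add C):
    not (not B iff not B): β-rule — branch into not B, not not B  //  not not B, not B.
      branch 2.1 (add not B, not not B):
        × closes — contains both B and not B.
      branch 2.2 (add not not B, not B):
        × closes — contains both B and not B.
All 4 branches close.
Every branch closed, so the premises entail the conclusion.

Yes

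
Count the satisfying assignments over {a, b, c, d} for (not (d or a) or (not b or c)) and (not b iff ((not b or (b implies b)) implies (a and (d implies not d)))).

6

Initial set: {((not (d or a) or (not b or c)) and (not b iff ((not b or (b implies b)) implies (a and (d implies not d)))))}.
((not (d or a) or (not b or c)) and (not b iff ((not b or (b implies b)) implies (a and (d implies not d))))): α-rule — add (not (d or a) or (not b or c)), (not b iff ((not b or (b implies b)) implies (a and (d implies not d)))).
(not (d or a) or (not b or c)): β-rule — branch into not (d or a)  //  (not b or c).
  branch 1 (add not (d or a)):
    not (d or a): α-rule — add not d, not a.
    (not b iff ((not b or (b implies b)) implies (a and (d implies not d)))): β-rule — branch into not b, ((not b or (b implies b)) implies (a and (d implies not d)))  //  not not b, not ((not b or (b implies b)) implies (a and (d implies not d))).
      branch 1.1 (add not b, ((not b or (b implies b)) implies (a and (d implies not d)))):
        ((not b or (b implies b)) implies (a and (d implies not d))): β-rule — branch into not (not b or (b implies b))  //  (a and (d implies not d)).
          branch 1.1.1 (add not (not b or (b implies b))):
            not (not b or (b implies b)): α-rule — add not not b, not (b implies b).
            × closes — contains both b and not b.
          branch 1.1.2 (add (a and (d implies not d))):
            (a and (d implies not d)): α-rule — add a, (d implies not d).
            × closes — contains both a and not a.
      branch 1.2 (add not not b, not ((not b or (b implies b)) implies (a and (d implies not d)))):
        not ((not b or (b implies b)) implies (a and (d implies not d))): α-rule — add (not b or (b implies b)), not (a and (d implies not d)).
        (not b or (b implies b)): β-rule — branch into not b  //  (b implies b).
          branch 1.2.1 (add not b):
            × closes — contains both b and not b.
          branch 1.2.2 (add (b implies b)):
            not (a and (d implies not d)): β-rule — branch into not a  //  not (d implies not d).
              branch 1.2.2.1 (add not a):
                (b implies b): β-rule — branch into not b  //  b.
                  branch 1.2.2.1.1 (add not b):
                    × closes — contains both b and not b.
                  branch 1.2.2.1.2 (add b):
                    ○ open, literals {a=false, b=true, d=false}.
              branch 1.2.2.2 (add not (d implies not d)):
                not (d implies not d): α-rule — add d, not not d.
                × closes — contains both d and not d.
  branch 2 (add (not b or c)):
    (not b iff ((not b or (b implies b)) implies (a and (d implies not d)))): β-rule — branch into not b, ((not b or (b implies b)) implies (a and (d implies not d)))  //  not not b, not ((not b or (b implies b)) implies (a and (d implies not d))).
      branch 2.1 (add not b, ((not b or (b implies b)) implies (a and (d implies not d)))):
        (not b or c): β-rule — branch into not b  //  c.
          branch 2.1.1 (add not b):
            ((not b or (b implies b)) implies (a and (d implies not d))): β-rule — branch into not (not b or (b implies b))  //  (a and (d implies not d)).
              branch 2.1.1.1 (add not (not b or (b implies b))):
                not (not b or (b implies b)): α-rule — add not not b, not (b implies b).
                × closes — contains both b and not b.
              branch 2.1.1.2 (add (a and (d implies not d))):
                (a and (d implies not d)): α-rule — add a, (d implies not d).
                (d implies not d): β-rule — branch into not d  //  not d.
                  branch 2.1.1.2.1 (add not d):
                    ○ open, literals {a=true, b=false, d=false}.
                  branch 2.1.1.2.2 (add not d):
                    ○ open, literals {a=true, b=false, d=false}.
          branch 2.1.2 (add c):
            ((not b or (b implies b)) implies (a and (d implies not d))): β-rule — branch into not (not b or (b implies b))  //  (a and (d implies not d)).
              branch 2.1.2.1 (add not (not b or (b implies b))):
                not (not b or (b implies b)): α-rule — add not not b, not (b implies b).
                × closes — contains both b and not b.
              branch 2.1.2.2 (add (a and (d implies not d))):
                (a and (d implies not d)): α-rule — add a, (d implies not d).
                (d implies not d): β-rule — branch into not d  //  not d.
                  branch 2.1.2.2.1 (add not d):
                    ○ open, literals {a=true, b=false, c=true, d=false}.
                  branch 2.1.2.2.2 (add not d):
                    ○ open, literals {a=true, b=false, c=true, d=false}.
      branch 2.2 (add not not b, not ((not b or (b implies b)) implies (a and (d implies not d)))):
        not ((not b or (b implies b)) implies (a and (d implies not d))): α-rule — add (not b or (b implies b)), not (a and (d implies not d)).
        (not b or c): β-rule — branch into not b  //  c.
          branch 2.2.1 (add not b):
            × closes — contains both b and not b.
          branch 2.2.2 (add c):
            (not b or (b implies b)): β-rule — branch into not b  //  (b implies b).
              branch 2.2.2.1 (add not b):
                × closes — contains both b and not b.
              branch 2.2.2.2 (add (b implies b)):
                not (a and (d implies not d)): β-rule — branch into not a  //  not (d implies not d).
                  branch 2.2.2.2.1 (add not a):
                    (b implies b): β-rule — branch into not b  //  b.
                      branch 2.2.2.2.1.1 (add not b):
                        × closes — contains both b and not b.
                      branch 2.2.2.2.1.2 (add b):
                        ○ open, literals {a=false, b=true, c=true}.
                  branch 2.2.2.2.2 (add not (d implies not d)):
                    not (d implies not d): α-rule — add d, not not d.
                    (b implies b): β-rule — branch into not b  //  b.
                      branch 2.2.2.2.2.1 (add not b):
                        × closes — contains both b and not b.
                      branch 2.2.2.2.2.2 (add b):
                        ○ open, literals {b=true, c=true, d=true}.
11 branches closed, 7 open.
Each open branch fixes some atoms; the unmentioned ones are free. Counting distinct full assignments: branch {a=false, b=true, d=false} (c) contributes 2 new; branch {a=true, b=false, d=false} (c) contributes 2 new; branch {a=true, b=false, d=false} (c) contributes 0 new; branch {a=true, b=false, c=true, d=false} (none free) contributes 0 new; branch {a=true, b=false, c=true, d=false} (none free) contributes 0 new; branch {a=false, b=true, c=true} (d) contributes 1 new; branch {b=true, c=true, d=true} (a) contributes 1 new. Total: 6.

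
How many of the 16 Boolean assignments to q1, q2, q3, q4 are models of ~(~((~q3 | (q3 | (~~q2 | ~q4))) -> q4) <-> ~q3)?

8

Initial set: {~(~((~q3 | (q3 | (~~q2 | ~q4))) -> q4) <-> ~q3)}.
~(~((~q3 | (q3 | (~~q2 | ~q4))) -> q4) <-> ~q3): β-rule — branch into ~((~q3 | (q3 | (~~q2 | ~q4))) -> q4), ~~q3  //  ~~((~q3 | (q3 | (~~q2 | ~q4))) -> q4), ~q3.
  branch 1 (add ~((~q3 | (q3 | (~~q2 | ~q4))) -> q4), ~~q3):
    ~((~q3 | (q3 | (~~q2 | ~q4))) -> q4): α-rule — add (~q3 | (q3 | (~~q2 | ~q4))), ~q4.
    (~q3 | (q3 | (~~q2 | ~q4))): β-rule — branch into ~q3  //  (q3 | (~~q2 | ~q4)).
      branch 1.1 (add ~q3):
        × closes — contains both q3 and ~q3.
      branch 1.2 (add (q3 | (~~q2 | ~q4))):
        (q3 | (~~q2 | ~q4)): β-rule — branch into q3  //  (~~q2 | ~q4).
          branch 1.2.1 (add q3):
            ○ open, literals {q3=1, q4=0}.
          branch 1.2.2 (add (~~q2 | ~q4)):
            (~~q2 | ~q4): β-rule — branch into ~~q2  //  ~q4.
              branch 1.2.2.1 (add ~~q2):
                ~~q2: drop double negation, giving q2.
                ○ open, literals {q2=1, q3=1, q4=0}.
              branch 1.2.2.2 (add ~q4):
                ○ open, literals {q3=1, q4=0}.
  branch 2 (add ~~((~q3 | (q3 | (~~q2 | ~q4))) -> q4), ~q3):
    ~~((~q3 | (q3 | (~~q2 | ~q4))) -> q4): β-rule — branch into ~(~q3 | (q3 | (~~q2 | ~q4)))  //  q4.
      branch 2.1 (add ~(~q3 | (q3 | (~~q2 | ~q4)))):
        ~(~q3 | (q3 | (~~q2 | ~q4))): α-rule — add ~~q3, ~(q3 | (~~q2 | ~q4)).
        × closes — contains both q3 and ~q3.
      branch 2.2 (add q4):
        ○ open, literals {q3=0, q4=1}.
2 branches closed, 4 open.
Each open branch fixes some atoms; the unmentioned ones are free. Counting distinct full assignments: branch {q3=1, q4=0} (q1, q2) contributes 4 new; branch {q2=1, q3=1, q4=0} (q1) contributes 0 new; branch {q3=1, q4=0} (q1, q2) contributes 0 new; branch {q3=0, q4=1} (q1, q2) contributes 4 new. Total: 8.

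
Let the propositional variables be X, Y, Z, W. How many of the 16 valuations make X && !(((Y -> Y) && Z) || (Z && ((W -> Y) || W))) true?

4

Initial set: {T (X && !(((Y -> Y) && Z) || (Z && ((W -> Y) || W))))}.
T (X && !(((Y -> Y) && Z) || (Z && ((W -> Y) || W)))): α-rule — add T X, T !(((Y -> Y) && Z) || (Z && ((W -> Y) || W))).
T !(((Y -> Y) && Z) || (Z && ((W -> Y) || W))): α-rule — add F ((Y -> Y) && Z), F (Z && ((W -> Y) || W)).
F ((Y -> Y) && Z): β-rule — branch into F (Y -> Y)  //  F Z.
  branch 1 (add F (Y -> Y)):
    F (Y -> Y): α-rule — add T Y, F Y.
    × closes — contains both Y and !Y.
  branch 2 (add F Z):
    F (Z && ((W -> Y) || W)): β-rule — branch into F Z  //  F ((W -> Y) || W).
      branch 2.1 (add F Z):
        ○ open, literals {X=true, Z=false}.
      branch 2.2 (add F ((W -> Y) || W)):
        F ((W -> Y) || W): α-rule — add F (W -> Y), F W.
        F (W -> Y): α-rule — add T W, F Y.
        × closes — contains both W and !W.
2 branches closed, 1 open.
Each open branch fixes some atoms; the unmentioned ones are free. Counting distinct full assignments: branch {X=true, Z=false} (Y, W) contributes 4 new. Total: 4.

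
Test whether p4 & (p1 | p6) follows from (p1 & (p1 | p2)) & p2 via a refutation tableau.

Initial set: {T ((p1 & (p1 | p2)) & p2); F (p4 & (p1 | p6))}.
T ((p1 & (p1 | p2)) & p2): α-rule — add T (p1 & (p1 | p2)), T p2.
T (p1 & (p1 | p2)): α-rule — add T p1, T (p1 | p2).
F (p4 & (p1 | p6)): β-rule — branch into F p4  //  F (p1 | p6).
  branch 1 (add F p4):
    T (p1 | p2): β-rule — branch into T p1  //  T p2.
      branch 1.1 (add T p1):
        ○ open, literals {p1=1, p2=1, p4=0}.
      branch 1.2 (add T p2):
        ○ open, literals {p1=1, p2=1, p4=0}.
  branch 2 (add F (p1 | p6)):
    F (p1 | p6): α-rule — add F p1, F p6.
    × closes — contains both p1 and ~p1.
1 branch closed, 2 open.
An open branch gives a countermodel: p1=1, p2=1, p4=0 (unmentioned atoms arbitrary); the premises hold there but the conclusion fails.

No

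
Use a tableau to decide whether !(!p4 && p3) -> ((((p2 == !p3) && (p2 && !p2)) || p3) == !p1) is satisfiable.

Satisfiable

Initial set: {T (!(!p4 && p3) -> ((((p2 == !p3) && (p2 && !p2)) || p3) == !p1))}.
T (!(!p4 && p3) -> ((((p2 == !p3) && (p2 && !p2)) || p3) == !p1)): β-rule — branch into F !(!p4 && p3)  //  T ((((p2 == !p3) && (p2 && !p2)) || p3) == !p1).
  branch 1 (add F !(!p4 && p3)):
    F !(!p4 && p3): α-rule — add T !p4, T p3.
    ○ open, literals {p3=true, p4=false}.
  branch 2 (add T ((((p2 == !p3) && (p2 && !p2)) || p3) == !p1)):
    T ((((p2 == !p3) && (p2 && !p2)) || p3) == !p1): β-rule — branch into T (((p2 == !p3) && (p2 && !p2)) || p3), T !p1  //  F (((p2 == !p3) && (p2 && !p2)) || p3), F !p1.
      branch 2.1 (add T (((p2 == !p3) && (p2 && !p2)) || p3), T !p1):
        T (((p2 == !p3) && (p2 && !p2)) || p3): β-rule — branch into T ((p2 == !p3) && (p2 && !p2))  //  T p3.
          branch 2.1.1 (add T ((p2 == !p3) && (p2 && !p2))):
            T ((p2 == !p3) && (p2 && !p2)): α-rule — add T (p2 == !p3), T (p2 && !p2).
            T (p2 && !p2): α-rule — add T p2, T !p2.
            × closes — contains both p2 and !p2.
          branch 2.1.2 (add T p3):
            ○ open, literals {p1=false, p3=true}.
      branch 2.2 (add F (((p2 == !p3) && (p2 && !p2)) || p3), F !p1):
        F (((p2 == !p3) && (p2 && !p2)) || p3): α-rule — add F ((p2 == !p3) && (p2 && !p2)), F p3.
        F ((p2 == !p3) && (p2 && !p2)): β-rule — branch into F (p2 == !p3)  //  F (p2 && !p2).
          branch 2.2.1 (add F (p2 == !p3)):
            F (p2 == !p3): β-rule — branch into T p2, F !p3  //  F p2, T !p3.
              branch 2.2.1.1 (add T p2, F !p3):
                × closes — contains both p3 and !p3.
              branch 2.2.1.2 (add F p2, T !p3):
                ○ open, literals {p1=true, p2=false, p3=false}.
          branch 2.2.2 (add F (p2 && !p2)):
            F (p2 && !p2): β-rule — branch into F p2  //  F !p2.
              branch 2.2.2.1 (add F p2):
                ○ open, literals {p1=true, p2=false, p3=false}.
              branch 2.2.2.2 (add F !p2):
                ○ open, literals {p1=true, p2=true, p3=false}.
2 branches closed, 5 open.
An open branch gives a satisfying assignment: p3=true, p4=false.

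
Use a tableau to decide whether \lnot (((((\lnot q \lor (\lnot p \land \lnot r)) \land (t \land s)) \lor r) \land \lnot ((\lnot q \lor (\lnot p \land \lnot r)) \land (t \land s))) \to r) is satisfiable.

Initial set: {\lnot (((((\lnot q \lor (\lnot p \land \lnot r)) \land (t \land s)) \lor r) \land \lnot ((\lnot q \lor (\lnot p \land \lnot r)) \land (t \land s))) \to r)}.
\lnot (((((\lnot q \lor (\lnot p \land \lnot r)) \land (t \land s)) \lor r) \land \lnot ((\lnot q \lor (\lnot p \land \lnot r)) \land (t \land s))) \to r): α-rule — add ((((\lnot q \lor (\lnot p \land \lnot r)) \land (t \land s)) \lor r) \land \lnot ((\lnot q \lor (\lnot p \land \lnot r)) \land (t \land s))), \lnot r.
((((\lnot q \lor (\lnot p \land \lnot r)) \land (t \land s)) \lor r) \land \lnot ((\lnot q \lor (\lnot p \land \lnot r)) \land (t \land s))): α-rule — add (((\lnot q \lor (\lnot p \land \lnot r)) \land (t \land s)) \lor r), \lnot ((\lnot q \lor (\lnot p \land \lnot r)) \land (t \land s)).
(((\lnot q \lor (\lnot p \land \lnot r)) \land (t \land s)) \lor r): β-rule — branch into ((\lnot q \lor (\lnot p \land \lnot r)) \land (t \land s))  //  r.
  branch 1 (add ((\lnot q \lor (\lnot p \land \lnot r)) \land (t \land s))):
    ((\lnot q \lor (\lnot p \land \lnot r)) \land (t \land s)): α-rule — add (\lnot q \lor (\lnot p \land \lnot r)), (t \land s).
    (t \land s): α-rule — add t, s.
    \lnot ((\lnot q \lor (\lnot p \land \lnot r)) \land (t \land s)): β-rule — branch into \lnot (\lnot q \lor (\lnot p \land \lnot r))  //  \lnot (t \land s).
      branch 1.1 (add \lnot (\lnot q \lor (\lnot p \land \lnot r))):
        \lnot (\lnot q \lor (\lnot p \land \lnot r)): α-rule — add \lnot \lnot q, \lnot (\lnot p \land \lnot r).
        (\lnot q \lor (\lnot p \land \lnot r)): β-rule — branch into \lnot q  //  (\lnot p \land \lnot r).
          branch 1.1.1 (add \lnot q):
            × closes — contains both q and \lnot q.
          branch 1.1.2 (add (\lnot p \land \lnot r)):
            (\lnot p \land \lnot r): α-rule — add \lnot p, \lnot r.
            \lnot (\lnot p \land \lnot r): β-rule — branch into \lnot \lnot p  //  \lnot \lnot r.
              branch 1.1.2.1 (add \lnot \lnot p):
                × closes — contains both p and \lnot p.
              branch 1.1.2.2 (add \lnot \lnot r):
                × closes — contains both r and \lnot r.
      branch 1.2 (add \lnot (t \land s)):
        (\lnot q \lor (\lnot p \land \lnot r)): β-rule — branch into \lnot q  //  (\lnot p \land \lnot r).
          branch 1.2.1 (add \lnot q):
            \lnot (t \land s): β-rule — branch into \lnot t  //  \lnot s.
              branch 1.2.1.1 (add \lnot t):
                × closes — contains both t and \lnot t.
              branch 1.2.1.2 (add \lnot s):
                × closes — contains both s and \lnot s.
          branch 1.2.2 (add (\lnot p \land \lnot r)):
            (\lnot p \land \lnot r): α-rule — add \lnot p, \lnot r.
            \lnot (t \land s): β-rule — branch into \lnot t  //  \lnot s.
              branch 1.2.2.1 (add \lnot t):
                × closes — contains both t and \lnot t.
              branch 1.2.2.2 (add \lnot s):
                × closes — contains both s and \lnot s.
  branch 2 (add r):
    × closes — contains both r and \lnot r.
All 8 branches close.
Every branch closed; the formula is unsatisfiable.

Unsatisfiable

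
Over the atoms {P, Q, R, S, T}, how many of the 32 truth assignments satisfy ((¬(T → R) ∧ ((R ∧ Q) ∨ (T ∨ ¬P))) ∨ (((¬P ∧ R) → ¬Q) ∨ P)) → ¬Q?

Initial set: {(((¬(T → R) ∧ ((R ∧ Q) ∨ (T ∨ ¬P))) ∨ (((¬P ∧ R) → ¬Q) ∨ P)) → ¬Q)}.
(((¬(T → R) ∧ ((R ∧ Q) ∨ (T ∨ ¬P))) ∨ (((¬P ∧ R) → ¬Q) ∨ P)) → ¬Q): β-rule — branch into ¬((¬(T → R) ∧ ((R ∧ Q) ∨ (T ∨ ¬P))) ∨ (((¬P ∧ R) → ¬Q) ∨ P))  //  ¬Q.
  branch 1 (add ¬((¬(T → R) ∧ ((R ∧ Q) ∨ (T ∨ ¬P))) ∨ (((¬P ∧ R) → ¬Q) ∨ P))):
    ¬((¬(T → R) ∧ ((R ∧ Q) ∨ (T ∨ ¬P))) ∨ (((¬P ∧ R) → ¬Q) ∨ P)): α-rule — add ¬(¬(T → R) ∧ ((R ∧ Q) ∨ (T ∨ ¬P))), ¬(((¬P ∧ R) → ¬Q) ∨ P).
    ¬(((¬P ∧ R) → ¬Q) ∨ P): α-rule — add ¬((¬P ∧ R) → ¬Q), ¬P.
    ¬((¬P ∧ R) → ¬Q): α-rule — add (¬P ∧ R), ¬¬Q.
    (¬P ∧ R): α-rule — add ¬P, R.
    ¬(¬(T → R) ∧ ((R ∧ Q) ∨ (T ∨ ¬P))): β-rule — branch into ¬¬(T → R)  //  ¬((R ∧ Q) ∨ (T ∨ ¬P)).
      branch 1.1 (add ¬¬(T → R)):
        ¬¬(T → R): β-rule — branch into ¬T  //  R.
          branch 1.1.1 (add ¬T):
            ○ open, literals {P=0, Q=1, R=1, T=0}.
          branch 1.1.2 (add R):
            ○ open, literals {P=0, Q=1, R=1}.
      branch 1.2 (add ¬((R ∧ Q) ∨ (T ∨ ¬P))):
        ¬((R ∧ Q) ∨ (T ∨ ¬P)): α-rule — add ¬(R ∧ Q), ¬(T ∨ ¬P).
        ¬(T ∨ ¬P): α-rule — add ¬T, ¬¬P.
        × closes — contains both P and ¬P.
  branch 2 (add ¬Q):
    ○ open, literals {Q=0}.
1 branch closed, 3 open.
Each open branch fixes some atoms; the unmentioned ones are free. Counting distinct full assignments: branch {P=0, Q=1, R=1, T=0} (S) contributes 2 new; branch {P=0, Q=1, R=1} (S, T) contributes 2 new; branch {Q=0} (P, R, S, T) contributes 16 new. Total: 20.

20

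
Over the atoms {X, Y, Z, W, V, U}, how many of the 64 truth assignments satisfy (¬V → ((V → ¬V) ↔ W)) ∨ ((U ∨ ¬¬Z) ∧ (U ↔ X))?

Initial set: {((¬V → ((V → ¬V) ↔ W)) ∨ ((U ∨ ¬¬Z) ∧ (U ↔ X)))}.
((¬V → ((V → ¬V) ↔ W)) ∨ ((U ∨ ¬¬Z) ∧ (U ↔ X))): β-rule — branch into (¬V → ((V → ¬V) ↔ W))  //  ((U ∨ ¬¬Z) ∧ (U ↔ X)).
  branch 1 (add (¬V → ((V → ¬V) ↔ W))):
    (¬V → ((V → ¬V) ↔ W)): β-rule — branch into ¬¬V  //  ((V → ¬V) ↔ W).
      branch 1.1 (add ¬¬V):
        ○ open, literals {V=1}.
      branch 1.2 (add ((V → ¬V) ↔ W)):
        ((V → ¬V) ↔ W): β-rule — branch into (V → ¬V), W  //  ¬(V → ¬V), ¬W.
          branch 1.2.1 (add (V → ¬V), W):
            (V → ¬V): β-rule — branch into ¬V  //  ¬V.
              branch 1.2.1.1 (add ¬V):
                ○ open, literals {V=0, W=1}.
              branch 1.2.1.2 (add ¬V):
                ○ open, literals {V=0, W=1}.
          branch 1.2.2 (add ¬(V → ¬V), ¬W):
            ¬(V → ¬V): α-rule — add V, ¬¬V.
            ○ open, literals {V=1, W=0}.
  branch 2 (add ((U ∨ ¬¬Z) ∧ (U ↔ X))):
    ((U ∨ ¬¬Z) ∧ (U ↔ X)): α-rule — add (U ∨ ¬¬Z), (U ↔ X).
    (U ∨ ¬¬Z): β-rule — branch into U  //  ¬¬Z.
      branch 2.1 (add U):
        (U ↔ X): β-rule — branch into U, X  //  ¬U, ¬X.
          branch 2.1.1 (add U, X):
            ○ open, literals {U=1, X=1}.
          branch 2.1.2 (add ¬U, ¬X):
            × closes — contains both U and ¬U.
      branch 2.2 (add ¬¬Z):
        ¬¬Z: drop double negation, giving Z.
        (U ↔ X): β-rule — branch into U, X  //  ¬U, ¬X.
          branch 2.2.1 (add U, X):
            ○ open, literals {U=1, X=1, Z=1}.
          branch 2.2.2 (add ¬U, ¬X):
            ○ open, literals {U=0, X=0, Z=1}.
1 branch closed, 7 open.
Each open branch fixes some atoms; the unmentioned ones are free. Counting distinct full assignments: branch {V=1} (X, Y, Z, W, U) contributes 32 new; branch {V=0, W=1} (X, Y, Z, U) contributes 16 new; branch {V=0, W=1} (X, Y, Z, U) contributes 0 new; branch {V=1, W=0} (X, Y, Z, U) contributes 0 new; branch {U=1, X=1} (Y, Z, W, V) contributes 4 new; branch {U=1, X=1, Z=1} (Y, W, V) contributes 0 new; branch {U=0, X=0, Z=1} (Y, W, V) contributes 2 new. Total: 54.

54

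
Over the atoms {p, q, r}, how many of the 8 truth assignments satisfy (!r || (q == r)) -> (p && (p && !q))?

3

Initial set: {((!r || (q == r)) -> (p && (p && !q)))}.
((!r || (q == r)) -> (p && (p && !q))): β-rule — branch into !(!r || (q == r))  //  (p && (p && !q)).
  branch 1 (add !(!r || (q == r))):
    !(!r || (q == r)): α-rule — add !!r, !(q == r).
    !(q == r): β-rule — branch into q, !r  //  !q, r.
      branch 1.1 (add q, !r):
        × closes — contains both r and !r.
      branch 1.2 (add !q, r):
        ○ open, literals {q=false, r=true}.
  branch 2 (add (p && (p && !q))):
    (p && (p && !q)): α-rule — add p, (p && !q).
    (p && !q): α-rule — add p, !q.
    ○ open, literals {p=true, q=false}.
1 branch closed, 2 open.
Each open branch fixes some atoms; the unmentioned ones are free. Counting distinct full assignments: branch {q=false, r=true} (p) contributes 2 new; branch {p=true, q=false} (r) contributes 1 new. Total: 3.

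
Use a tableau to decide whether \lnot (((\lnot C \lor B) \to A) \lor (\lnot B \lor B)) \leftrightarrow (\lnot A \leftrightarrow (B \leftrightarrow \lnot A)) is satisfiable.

Initial set: {(\lnot (((\lnot C \lor B) \to A) \lor (\lnot B \lor B)) \leftrightarrow (\lnot A \leftrightarrow (B \leftrightarrow \lnot A)))}.
(\lnot (((\lnot C \lor B) \to A) \lor (\lnot B \lor B)) \leftrightarrow (\lnot A \leftrightarrow (B \leftrightarrow \lnot A))): β-rule — branch into \lnot (((\lnot C \lor B) \to A) \lor (\lnot B \lor B)), (\lnot A \leftrightarrow (B \leftrightarrow \lnot A))  //  \lnot \lnot (((\lnot C \lor B) \to A) \lor (\lnot B \lor B)), \lnot (\lnot A \leftrightarrow (B \leftrightarrow \lnot A)).
  branch 1 (add \lnot (((\lnot C \lor B) \to A) \lor (\lnot B \lor B)), (\lnot A \leftrightarrow (B \leftrightarrow \lnot A))):
    \lnot (((\lnot C \lor B) \to A) \lor (\lnot B \lor B)): α-rule — add \lnot ((\lnot C \lor B) \to A), \lnot (\lnot B \lor B).
    \lnot ((\lnot C \lor B) \to A): α-rule — add (\lnot C \lor B), \lnot A.
    \lnot (\lnot B \lor B): α-rule — add \lnot \lnot B, \lnot B.
    × closes — contains both B and \lnot B.
  branch 2 (add \lnot \lnot (((\lnot C \lor B) \to A) \lor (\lnot B \lor B)), \lnot (\lnot A \leftrightarrow (B \leftrightarrow \lnot A))):
    \lnot \lnot (((\lnot C \lor B) \to A) \lor (\lnot B \lor B)): β-rule — branch into ((\lnot C \lor B) \to A)  //  (\lnot B \lor B).
      branch 2.1 (add ((\lnot C \lor B) \to A)):
        \lnot (\lnot A \leftrightarrow (B \leftrightarrow \lnot A)): β-rule — branch into \lnot A, \lnot (B \leftrightarrow \lnot A)  //  \lnot \lnot A, (B \leftrightarrow \lnot A).
          branch 2.1.1 (add \lnot A, \lnot (B \leftrightarrow \lnot A)):
            ((\lnot C \lor B) \to A): β-rule — branch into \lnot (\lnot C \lor B)  //  A.
              branch 2.1.1.1 (add \lnot (\lnot C \lor B)):
                \lnot (\lnot C \lor B): α-rule — add \lnot \lnot C, \lnot B.
                \lnot (B \leftrightarrow \lnot A): β-rule — branch into B, \lnot \lnot A  //  \lnot B, \lnot A.
                  branch 2.1.1.1.1 (add B, \lnot \lnot A):
                    × closes — contains both B and \lnot B.
                  branch 2.1.1.1.2 (add \lnot B, \lnot A):
                    ○ open, literals {A=0, B=0, C=1}.
              branch 2.1.1.2 (add A):
                × closes — contains both A and \lnot A.
          branch 2.1.2 (add \lnot \lnot A, (B \leftrightarrow \lnot A)):
            ((\lnot C \lor B) \to A): β-rule — branch into \lnot (\lnot C \lor B)  //  A.
              branch 2.1.2.1 (add \lnot (\lnot C \lor B)):
                \lnot (\lnot C \lor B): α-rule — add \lnot \lnot C, \lnot B.
                (B \leftrightarrow \lnot A): β-rule — branch into B, \lnot A  //  \lnot B, \lnot \lnot A.
                  branch 2.1.2.1.1 (add B, \lnot A):
                    × closes — contains both B and \lnot B.
                  branch 2.1.2.1.2 (add \lnot B, \lnot \lnot A):
                    ○ open, literals {A=1, B=0, C=1}.
              branch 2.1.2.2 (add A):
                (B \leftrightarrow \lnot A): β-rule — branch into B, \lnot A  //  \lnot B, \lnot \lnot A.
                  branch 2.1.2.2.1 (add B, \lnot A):
                    × closes — contains both A and \lnot A.
                  branch 2.1.2.2.2 (add \lnot B, \lnot \lnot A):
                    ○ open, literals {A=1, B=0}.
      branch 2.2 (add (\lnot B \lor B)):
        \lnot (\lnot A \leftrightarrow (B \leftrightarrow \lnot A)): β-rule — branch into \lnot A, \lnot (B \leftrightarrow \lnot A)  //  \lnot \lnot A, (B \leftrightarrow \lnot A).
          branch 2.2.1 (add \lnot A, \lnot (B \leftrightarrow \lnot A)):
            (\lnot B \lor B): β-rule — branch into \lnot B  //  B.
              branch 2.2.1.1 (add \lnot B):
                \lnot (B \leftrightarrow \lnot A): β-rule — branch into B, \lnot \lnot A  //  \lnot B, \lnot A.
                  branch 2.2.1.1.1 (add B, \lnot \lnot A):
                    × closes — contains both B and \lnot B.
                  branch 2.2.1.1.2 (add \lnot B, \lnot A):
                    ○ open, literals {A=0, B=0}.
              branch 2.2.1.2 (add B):
                \lnot (B \leftrightarrow \lnot A): β-rule — branch into B, \lnot \lnot A  //  \lnot B, \lnot A.
                  branch 2.2.1.2.1 (add B, \lnot \lnot A):
                    × closes — contains both A and \lnot A.
                  branch 2.2.1.2.2 (add \lnot B, \lnot A):
                    × closes — contains both B and \lnot B.
          branch 2.2.2 (add \lnot \lnot A, (B \leftrightarrow \lnot A)):
            (\lnot B \lor B): β-rule — branch into \lnot B  //  B.
              branch 2.2.2.1 (add \lnot B):
                (B \leftrightarrow \lnot A): β-rule — branch into B, \lnot A  //  \lnot B, \lnot \lnot A.
                  branch 2.2.2.1.1 (add B, \lnot A):
                    × closes — contains both B and \lnot B.
                  branch 2.2.2.1.2 (add \lnot B, \lnot \lnot A):
                    ○ open, literals {A=1, B=0}.
              branch 2.2.2.2 (add B):
                (B \leftrightarrow \lnot A): β-rule — branch into B, \lnot A  //  \lnot B, \lnot \lnot A.
                  branch 2.2.2.2.1 (add B, \lnot A):
                    × closes — contains both A and \lnot A.
                  branch 2.2.2.2.2 (add \lnot B, \lnot \lnot A):
                    × closes — contains both B and \lnot B.
11 branches closed, 5 open.
An open branch gives a satisfying assignment: A=0, B=0, C=1.

Satisfiable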